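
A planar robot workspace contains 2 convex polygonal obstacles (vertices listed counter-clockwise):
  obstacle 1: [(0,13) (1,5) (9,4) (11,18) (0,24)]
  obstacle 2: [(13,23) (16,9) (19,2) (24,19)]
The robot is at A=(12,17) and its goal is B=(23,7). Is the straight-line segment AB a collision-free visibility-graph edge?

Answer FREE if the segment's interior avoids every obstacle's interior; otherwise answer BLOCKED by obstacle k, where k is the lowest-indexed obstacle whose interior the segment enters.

BLOCKED by obstacle 2

Obstacle 1 [(0,13) (1,5) (9,4) (11,18) (0,24)]:
  edge (0,13)–(1,5): clear
  edge (1,5)–(9,4): clear
  edge (9,4)–(11,18): clear
  edge (11,18)–(0,24): clear
  edge (0,24)–(0,13): clear
  midpoint (35/2,12) outside
  → clear
Obstacle 2 [(13,23) (16,9) (19,2) (24,19)]:
  edge (13,23)–(16,9): crosses AB
  edge (16,9)–(19,2): clear
  edge (19,2)–(24,19): crosses AB
  edge (24,19)–(13,23): clear
  → BLOCKED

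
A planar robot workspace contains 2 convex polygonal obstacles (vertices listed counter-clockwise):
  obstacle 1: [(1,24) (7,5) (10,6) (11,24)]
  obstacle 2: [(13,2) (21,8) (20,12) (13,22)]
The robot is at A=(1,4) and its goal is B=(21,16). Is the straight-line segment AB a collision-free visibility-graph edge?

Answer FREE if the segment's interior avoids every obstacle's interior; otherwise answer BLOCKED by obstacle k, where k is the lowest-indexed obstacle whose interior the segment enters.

BLOCKED by obstacle 1

Obstacle 1 [(1,24) (7,5) (10,6) (11,24)]:
  edge (1,24)–(7,5): crosses AB
  edge (7,5)–(10,6): clear
  edge (10,6)–(11,24): crosses AB
  edge (11,24)–(1,24): clear
  → BLOCKED
Obstacle 2 [(13,2) (21,8) (20,12) (13,22)]:
  edge (13,2)–(21,8): clear
  edge (21,8)–(20,12): clear
  edge (20,12)–(13,22): crosses AB
  edge (13,22)–(13,2): crosses AB
  → BLOCKED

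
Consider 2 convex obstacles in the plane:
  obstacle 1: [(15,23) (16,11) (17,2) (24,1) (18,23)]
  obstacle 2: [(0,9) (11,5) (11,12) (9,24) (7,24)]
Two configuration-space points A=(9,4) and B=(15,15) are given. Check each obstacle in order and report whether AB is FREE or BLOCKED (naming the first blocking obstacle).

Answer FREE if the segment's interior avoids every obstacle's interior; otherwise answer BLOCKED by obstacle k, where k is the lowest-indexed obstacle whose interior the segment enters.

BLOCKED by obstacle 2

Obstacle 1 [(15,23) (16,11) (17,2) (24,1) (18,23)]:
  edge (15,23)–(16,11): clear
  edge (16,11)–(17,2): clear
  edge (17,2)–(24,1): clear
  edge (24,1)–(18,23): clear
  edge (18,23)–(15,23): clear
  midpoint (12,19/2) outside
  → clear
Obstacle 2 [(0,9) (11,5) (11,12) (9,24) (7,24)]:
  edge (0,9)–(11,5): crosses AB
  edge (11,5)–(11,12): crosses AB
  edge (11,12)–(9,24): clear
  edge (9,24)–(7,24): clear
  edge (7,24)–(0,9): clear
  → BLOCKED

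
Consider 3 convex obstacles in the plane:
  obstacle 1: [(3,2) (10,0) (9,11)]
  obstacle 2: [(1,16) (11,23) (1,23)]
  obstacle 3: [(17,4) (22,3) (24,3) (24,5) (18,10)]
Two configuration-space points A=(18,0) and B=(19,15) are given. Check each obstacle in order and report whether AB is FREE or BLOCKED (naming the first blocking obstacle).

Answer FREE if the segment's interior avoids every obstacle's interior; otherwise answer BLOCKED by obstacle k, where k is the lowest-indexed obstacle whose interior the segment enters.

Obstacle 1 [(3,2) (10,0) (9,11)]:
  edge (3,2)–(10,0): clear
  edge (10,0)–(9,11): clear
  edge (9,11)–(3,2): clear
  midpoint (37/2,15/2) outside
  → clear
Obstacle 2 [(1,16) (11,23) (1,23)]:
  edge (1,16)–(11,23): clear
  edge (11,23)–(1,23): clear
  edge (1,23)–(1,16): clear
  midpoint (37/2,15/2) outside
  → clear
Obstacle 3 [(17,4) (22,3) (24,3) (24,5) (18,10)]:
  edge (17,4)–(22,3): crosses AB
  edge (22,3)–(24,3): clear
  edge (24,3)–(24,5): clear
  edge (24,5)–(18,10): crosses AB
  edge (18,10)–(17,4): clear
  → BLOCKED

BLOCKED by obstacle 3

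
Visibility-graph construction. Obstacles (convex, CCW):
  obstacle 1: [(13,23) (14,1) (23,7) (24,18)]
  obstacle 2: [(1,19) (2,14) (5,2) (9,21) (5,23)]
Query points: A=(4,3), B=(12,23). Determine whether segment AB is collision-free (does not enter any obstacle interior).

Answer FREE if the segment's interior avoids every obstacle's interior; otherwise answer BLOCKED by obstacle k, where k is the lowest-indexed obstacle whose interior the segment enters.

BLOCKED by obstacle 2

Obstacle 1 [(13,23) (14,1) (23,7) (24,18)]:
  edge (13,23)–(14,1): clear
  edge (14,1)–(23,7): clear
  edge (23,7)–(24,18): clear
  edge (24,18)–(13,23): clear
  midpoint (8,13) outside
  → clear
Obstacle 2 [(1,19) (2,14) (5,2) (9,21) (5,23)]:
  edge (1,19)–(2,14): clear
  edge (2,14)–(5,2): crosses AB
  edge (5,2)–(9,21): crosses AB
  edge (9,21)–(5,23): clear
  edge (5,23)–(1,19): clear
  → BLOCKED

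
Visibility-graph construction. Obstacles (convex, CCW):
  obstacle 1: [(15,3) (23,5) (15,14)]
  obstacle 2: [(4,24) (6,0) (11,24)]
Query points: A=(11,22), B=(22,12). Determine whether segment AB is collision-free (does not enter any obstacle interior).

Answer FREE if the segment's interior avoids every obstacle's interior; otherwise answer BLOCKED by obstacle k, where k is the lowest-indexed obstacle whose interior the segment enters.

Obstacle 1 [(15,3) (23,5) (15,14)]:
  edge (15,3)–(23,5): clear
  edge (23,5)–(15,14): clear
  edge (15,14)–(15,3): clear
  midpoint (33/2,17) outside
  → clear
Obstacle 2 [(4,24) (6,0) (11,24)]:
  edge (4,24)–(6,0): clear
  edge (6,0)–(11,24): clear
  edge (11,24)–(4,24): clear
  midpoint (33/2,17) outside
  → clear

FREE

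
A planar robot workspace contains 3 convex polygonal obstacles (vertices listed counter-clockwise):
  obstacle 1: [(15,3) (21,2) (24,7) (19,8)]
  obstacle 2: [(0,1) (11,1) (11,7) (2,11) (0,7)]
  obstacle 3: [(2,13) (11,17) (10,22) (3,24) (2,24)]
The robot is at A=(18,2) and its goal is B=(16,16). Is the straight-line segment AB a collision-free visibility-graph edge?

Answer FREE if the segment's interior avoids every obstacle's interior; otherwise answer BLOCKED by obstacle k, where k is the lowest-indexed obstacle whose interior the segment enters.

Obstacle 1 [(15,3) (21,2) (24,7) (19,8)]:
  edge (15,3)–(21,2): crosses AB
  edge (21,2)–(24,7): clear
  edge (24,7)–(19,8): clear
  edge (19,8)–(15,3): crosses AB
  → BLOCKED
Obstacle 2 [(0,1) (11,1) (11,7) (2,11) (0,7)]:
  edge (0,1)–(11,1): clear
  edge (11,1)–(11,7): clear
  edge (11,7)–(2,11): clear
  edge (2,11)–(0,7): clear
  edge (0,7)–(0,1): clear
  midpoint (17,9) outside
  → clear
Obstacle 3 [(2,13) (11,17) (10,22) (3,24) (2,24)]:
  edge (2,13)–(11,17): clear
  edge (11,17)–(10,22): clear
  edge (10,22)–(3,24): clear
  edge (3,24)–(2,24): clear
  edge (2,24)–(2,13): clear
  midpoint (17,9) outside
  → clear

BLOCKED by obstacle 1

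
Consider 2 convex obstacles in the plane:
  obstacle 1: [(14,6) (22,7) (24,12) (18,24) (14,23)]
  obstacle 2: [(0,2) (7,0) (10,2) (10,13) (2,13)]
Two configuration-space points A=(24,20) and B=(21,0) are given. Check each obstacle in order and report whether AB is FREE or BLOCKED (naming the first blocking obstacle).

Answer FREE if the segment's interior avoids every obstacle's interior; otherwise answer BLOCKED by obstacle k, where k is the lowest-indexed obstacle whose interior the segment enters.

BLOCKED by obstacle 1

Obstacle 1 [(14,6) (22,7) (24,12) (18,24) (14,23)]:
  edge (14,6)–(22,7): clear
  edge (22,7)–(24,12): crosses AB
  edge (24,12)–(18,24): crosses AB
  edge (18,24)–(14,23): clear
  edge (14,23)–(14,6): clear
  → BLOCKED
Obstacle 2 [(0,2) (7,0) (10,2) (10,13) (2,13)]:
  edge (0,2)–(7,0): clear
  edge (7,0)–(10,2): clear
  edge (10,2)–(10,13): clear
  edge (10,13)–(2,13): clear
  edge (2,13)–(0,2): clear
  midpoint (45/2,10) outside
  → clear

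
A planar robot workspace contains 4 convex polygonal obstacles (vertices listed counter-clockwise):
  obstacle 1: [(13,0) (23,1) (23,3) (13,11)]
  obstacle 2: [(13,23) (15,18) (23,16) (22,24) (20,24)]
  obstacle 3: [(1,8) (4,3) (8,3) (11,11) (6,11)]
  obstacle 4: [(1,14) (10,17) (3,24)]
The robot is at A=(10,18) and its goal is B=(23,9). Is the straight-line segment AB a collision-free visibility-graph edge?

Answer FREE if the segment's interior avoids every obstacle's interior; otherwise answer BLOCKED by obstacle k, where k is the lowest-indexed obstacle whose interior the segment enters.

Obstacle 1 [(13,0) (23,1) (23,3) (13,11)]:
  edge (13,0)–(23,1): clear
  edge (23,1)–(23,3): clear
  edge (23,3)–(13,11): clear
  edge (13,11)–(13,0): clear
  midpoint (33/2,27/2) outside
  → clear
Obstacle 2 [(13,23) (15,18) (23,16) (22,24) (20,24)]:
  edge (13,23)–(15,18): clear
  edge (15,18)–(23,16): clear
  edge (23,16)–(22,24): clear
  edge (22,24)–(20,24): clear
  edge (20,24)–(13,23): clear
  midpoint (33/2,27/2) outside
  → clear
Obstacle 3 [(1,8) (4,3) (8,3) (11,11) (6,11)]:
  edge (1,8)–(4,3): clear
  edge (4,3)–(8,3): clear
  edge (8,3)–(11,11): clear
  edge (11,11)–(6,11): clear
  edge (6,11)–(1,8): clear
  midpoint (33/2,27/2) outside
  → clear
Obstacle 4 [(1,14) (10,17) (3,24)]:
  edge (1,14)–(10,17): clear
  edge (10,17)–(3,24): clear
  edge (3,24)–(1,14): clear
  midpoint (33/2,27/2) outside
  → clear

FREE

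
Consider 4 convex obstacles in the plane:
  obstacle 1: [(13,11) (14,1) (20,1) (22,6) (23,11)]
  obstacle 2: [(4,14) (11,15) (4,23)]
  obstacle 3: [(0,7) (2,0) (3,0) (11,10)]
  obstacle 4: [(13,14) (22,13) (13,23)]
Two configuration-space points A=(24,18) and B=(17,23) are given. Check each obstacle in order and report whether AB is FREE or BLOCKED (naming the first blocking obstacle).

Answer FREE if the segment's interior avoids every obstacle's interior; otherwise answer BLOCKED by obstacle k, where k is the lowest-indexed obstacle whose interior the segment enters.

Obstacle 1 [(13,11) (14,1) (20,1) (22,6) (23,11)]:
  edge (13,11)–(14,1): clear
  edge (14,1)–(20,1): clear
  edge (20,1)–(22,6): clear
  edge (22,6)–(23,11): clear
  edge (23,11)–(13,11): clear
  midpoint (41/2,41/2) outside
  → clear
Obstacle 2 [(4,14) (11,15) (4,23)]:
  edge (4,14)–(11,15): clear
  edge (11,15)–(4,23): clear
  edge (4,23)–(4,14): clear
  midpoint (41/2,41/2) outside
  → clear
Obstacle 3 [(0,7) (2,0) (3,0) (11,10)]:
  edge (0,7)–(2,0): clear
  edge (2,0)–(3,0): clear
  edge (3,0)–(11,10): clear
  edge (11,10)–(0,7): clear
  midpoint (41/2,41/2) outside
  → clear
Obstacle 4 [(13,14) (22,13) (13,23)]:
  edge (13,14)–(22,13): clear
  edge (22,13)–(13,23): clear
  edge (13,23)–(13,14): clear
  midpoint (41/2,41/2) outside
  → clear

FREE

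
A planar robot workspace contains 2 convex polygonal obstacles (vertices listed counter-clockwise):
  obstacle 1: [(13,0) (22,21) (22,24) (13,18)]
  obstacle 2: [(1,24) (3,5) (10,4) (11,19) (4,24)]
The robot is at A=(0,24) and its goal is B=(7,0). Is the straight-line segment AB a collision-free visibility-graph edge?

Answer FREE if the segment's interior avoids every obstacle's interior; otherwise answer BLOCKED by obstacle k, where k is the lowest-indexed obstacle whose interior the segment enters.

Obstacle 1 [(13,0) (22,21) (22,24) (13,18)]:
  edge (13,0)–(22,21): clear
  edge (22,21)–(22,24): clear
  edge (22,24)–(13,18): clear
  edge (13,18)–(13,0): clear
  midpoint (7/2,12) outside
  → clear
Obstacle 2 [(1,24) (3,5) (10,4) (11,19) (4,24)]:
  edge (1,24)–(3,5): crosses AB
  edge (3,5)–(10,4): crosses AB
  edge (10,4)–(11,19): clear
  edge (11,19)–(4,24): clear
  edge (4,24)–(1,24): clear
  → BLOCKED

BLOCKED by obstacle 2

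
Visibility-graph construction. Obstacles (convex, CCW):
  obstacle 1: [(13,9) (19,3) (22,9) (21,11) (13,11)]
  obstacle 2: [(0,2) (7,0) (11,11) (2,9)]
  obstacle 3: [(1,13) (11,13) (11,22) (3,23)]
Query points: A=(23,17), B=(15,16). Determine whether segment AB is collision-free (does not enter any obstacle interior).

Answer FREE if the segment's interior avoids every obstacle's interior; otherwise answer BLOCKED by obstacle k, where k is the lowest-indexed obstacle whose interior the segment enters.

Obstacle 1 [(13,9) (19,3) (22,9) (21,11) (13,11)]:
  edge (13,9)–(19,3): clear
  edge (19,3)–(22,9): clear
  edge (22,9)–(21,11): clear
  edge (21,11)–(13,11): clear
  edge (13,11)–(13,9): clear
  midpoint (19,33/2) outside
  → clear
Obstacle 2 [(0,2) (7,0) (11,11) (2,9)]:
  edge (0,2)–(7,0): clear
  edge (7,0)–(11,11): clear
  edge (11,11)–(2,9): clear
  edge (2,9)–(0,2): clear
  midpoint (19,33/2) outside
  → clear
Obstacle 3 [(1,13) (11,13) (11,22) (3,23)]:
  edge (1,13)–(11,13): clear
  edge (11,13)–(11,22): clear
  edge (11,22)–(3,23): clear
  edge (3,23)–(1,13): clear
  midpoint (19,33/2) outside
  → clear

FREE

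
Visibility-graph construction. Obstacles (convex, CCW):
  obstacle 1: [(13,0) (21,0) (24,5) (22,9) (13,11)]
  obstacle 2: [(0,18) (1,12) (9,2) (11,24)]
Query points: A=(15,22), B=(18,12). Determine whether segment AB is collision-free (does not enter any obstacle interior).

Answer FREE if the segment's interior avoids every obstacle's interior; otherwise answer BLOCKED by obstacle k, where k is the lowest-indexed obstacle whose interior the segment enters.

Obstacle 1 [(13,0) (21,0) (24,5) (22,9) (13,11)]:
  edge (13,0)–(21,0): clear
  edge (21,0)–(24,5): clear
  edge (24,5)–(22,9): clear
  edge (22,9)–(13,11): clear
  edge (13,11)–(13,0): clear
  midpoint (33/2,17) outside
  → clear
Obstacle 2 [(0,18) (1,12) (9,2) (11,24)]:
  edge (0,18)–(1,12): clear
  edge (1,12)–(9,2): clear
  edge (9,2)–(11,24): clear
  edge (11,24)–(0,18): clear
  midpoint (33/2,17) outside
  → clear

FREE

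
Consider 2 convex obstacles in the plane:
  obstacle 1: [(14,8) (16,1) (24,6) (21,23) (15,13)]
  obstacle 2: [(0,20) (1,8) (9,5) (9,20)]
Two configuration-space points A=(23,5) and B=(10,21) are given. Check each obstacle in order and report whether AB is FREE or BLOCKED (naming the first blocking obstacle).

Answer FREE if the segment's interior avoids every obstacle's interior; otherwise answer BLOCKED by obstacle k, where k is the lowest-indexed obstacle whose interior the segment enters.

Obstacle 1 [(14,8) (16,1) (24,6) (21,23) (15,13)]:
  edge (14,8)–(16,1): clear
  edge (16,1)–(24,6): crosses AB
  edge (24,6)–(21,23): clear
  edge (21,23)–(15,13): crosses AB
  edge (15,13)–(14,8): clear
  → BLOCKED
Obstacle 2 [(0,20) (1,8) (9,5) (9,20)]:
  edge (0,20)–(1,8): clear
  edge (1,8)–(9,5): clear
  edge (9,5)–(9,20): clear
  edge (9,20)–(0,20): clear
  midpoint (33/2,13) outside
  → clear

BLOCKED by obstacle 1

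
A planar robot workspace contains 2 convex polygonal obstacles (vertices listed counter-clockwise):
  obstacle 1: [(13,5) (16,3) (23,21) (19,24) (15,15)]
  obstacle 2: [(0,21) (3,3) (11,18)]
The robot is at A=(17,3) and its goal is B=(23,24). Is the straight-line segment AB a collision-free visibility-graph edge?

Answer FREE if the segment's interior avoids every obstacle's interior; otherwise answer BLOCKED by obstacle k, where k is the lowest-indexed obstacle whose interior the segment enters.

Obstacle 1 [(13,5) (16,3) (23,21) (19,24) (15,15)]:
  edge (13,5)–(16,3): clear
  edge (16,3)–(23,21): crosses AB
  edge (23,21)–(19,24): crosses AB
  edge (19,24)–(15,15): clear
  edge (15,15)–(13,5): clear
  → BLOCKED
Obstacle 2 [(0,21) (3,3) (11,18)]:
  edge (0,21)–(3,3): clear
  edge (3,3)–(11,18): clear
  edge (11,18)–(0,21): clear
  midpoint (20,27/2) outside
  → clear

BLOCKED by obstacle 1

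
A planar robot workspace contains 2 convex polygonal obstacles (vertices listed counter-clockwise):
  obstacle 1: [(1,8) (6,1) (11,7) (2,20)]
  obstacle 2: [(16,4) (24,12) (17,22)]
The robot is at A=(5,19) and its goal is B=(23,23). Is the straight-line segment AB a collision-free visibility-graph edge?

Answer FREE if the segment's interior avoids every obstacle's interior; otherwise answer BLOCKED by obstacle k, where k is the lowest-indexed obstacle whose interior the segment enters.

BLOCKED by obstacle 2

Obstacle 1 [(1,8) (6,1) (11,7) (2,20)]:
  edge (1,8)–(6,1): clear
  edge (6,1)–(11,7): clear
  edge (11,7)–(2,20): clear
  edge (2,20)–(1,8): clear
  midpoint (14,21) outside
  → clear
Obstacle 2 [(16,4) (24,12) (17,22)]:
  edge (16,4)–(24,12): clear
  edge (24,12)–(17,22): crosses AB
  edge (17,22)–(16,4): crosses AB
  → BLOCKED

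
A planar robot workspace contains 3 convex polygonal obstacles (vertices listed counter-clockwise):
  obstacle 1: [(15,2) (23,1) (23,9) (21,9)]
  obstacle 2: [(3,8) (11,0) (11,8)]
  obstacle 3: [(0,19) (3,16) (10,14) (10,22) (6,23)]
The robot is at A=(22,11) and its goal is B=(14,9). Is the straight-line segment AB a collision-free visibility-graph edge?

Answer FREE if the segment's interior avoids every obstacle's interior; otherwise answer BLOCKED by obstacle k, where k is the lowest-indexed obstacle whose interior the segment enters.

FREE

Obstacle 1 [(15,2) (23,1) (23,9) (21,9)]:
  edge (15,2)–(23,1): clear
  edge (23,1)–(23,9): clear
  edge (23,9)–(21,9): clear
  edge (21,9)–(15,2): clear
  midpoint (18,10) outside
  → clear
Obstacle 2 [(3,8) (11,0) (11,8)]:
  edge (3,8)–(11,0): clear
  edge (11,0)–(11,8): clear
  edge (11,8)–(3,8): clear
  midpoint (18,10) outside
  → clear
Obstacle 3 [(0,19) (3,16) (10,14) (10,22) (6,23)]:
  edge (0,19)–(3,16): clear
  edge (3,16)–(10,14): clear
  edge (10,14)–(10,22): clear
  edge (10,22)–(6,23): clear
  edge (6,23)–(0,19): clear
  midpoint (18,10) outside
  → clear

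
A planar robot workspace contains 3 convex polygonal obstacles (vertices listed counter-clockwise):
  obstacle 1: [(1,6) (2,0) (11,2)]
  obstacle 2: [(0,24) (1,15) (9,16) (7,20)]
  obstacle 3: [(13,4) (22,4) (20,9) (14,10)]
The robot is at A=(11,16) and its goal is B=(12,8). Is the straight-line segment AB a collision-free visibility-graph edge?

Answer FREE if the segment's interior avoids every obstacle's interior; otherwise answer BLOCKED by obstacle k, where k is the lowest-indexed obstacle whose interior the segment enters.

FREE

Obstacle 1 [(1,6) (2,0) (11,2)]:
  edge (1,6)–(2,0): clear
  edge (2,0)–(11,2): clear
  edge (11,2)–(1,6): clear
  midpoint (23/2,12) outside
  → clear
Obstacle 2 [(0,24) (1,15) (9,16) (7,20)]:
  edge (0,24)–(1,15): clear
  edge (1,15)–(9,16): clear
  edge (9,16)–(7,20): clear
  edge (7,20)–(0,24): clear
  midpoint (23/2,12) outside
  → clear
Obstacle 3 [(13,4) (22,4) (20,9) (14,10)]:
  edge (13,4)–(22,4): clear
  edge (22,4)–(20,9): clear
  edge (20,9)–(14,10): clear
  edge (14,10)–(13,4): clear
  midpoint (23/2,12) outside
  → clear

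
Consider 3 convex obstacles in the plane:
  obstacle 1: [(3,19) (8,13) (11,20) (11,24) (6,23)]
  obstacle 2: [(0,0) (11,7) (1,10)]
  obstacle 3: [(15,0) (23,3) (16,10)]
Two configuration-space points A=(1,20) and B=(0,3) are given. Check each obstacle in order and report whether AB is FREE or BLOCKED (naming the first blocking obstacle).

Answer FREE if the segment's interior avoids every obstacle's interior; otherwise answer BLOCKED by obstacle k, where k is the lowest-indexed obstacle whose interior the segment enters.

FREE

Obstacle 1 [(3,19) (8,13) (11,20) (11,24) (6,23)]:
  edge (3,19)–(8,13): clear
  edge (8,13)–(11,20): clear
  edge (11,20)–(11,24): clear
  edge (11,24)–(6,23): clear
  edge (6,23)–(3,19): clear
  midpoint (1/2,23/2) outside
  → clear
Obstacle 2 [(0,0) (11,7) (1,10)]:
  edge (0,0)–(11,7): clear
  edge (11,7)–(1,10): clear
  edge (1,10)–(0,0): clear
  midpoint (1/2,23/2) outside
  → clear
Obstacle 3 [(15,0) (23,3) (16,10)]:
  edge (15,0)–(23,3): clear
  edge (23,3)–(16,10): clear
  edge (16,10)–(15,0): clear
  midpoint (1/2,23/2) outside
  → clear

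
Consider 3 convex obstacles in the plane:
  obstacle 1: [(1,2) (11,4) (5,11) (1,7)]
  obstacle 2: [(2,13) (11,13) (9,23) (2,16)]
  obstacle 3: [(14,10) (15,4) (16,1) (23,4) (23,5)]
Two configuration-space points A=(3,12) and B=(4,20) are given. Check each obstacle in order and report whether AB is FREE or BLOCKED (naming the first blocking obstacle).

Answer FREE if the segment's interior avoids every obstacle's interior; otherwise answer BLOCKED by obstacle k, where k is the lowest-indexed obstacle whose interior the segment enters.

Obstacle 1 [(1,2) (11,4) (5,11) (1,7)]:
  edge (1,2)–(11,4): clear
  edge (11,4)–(5,11): clear
  edge (5,11)–(1,7): clear
  edge (1,7)–(1,2): clear
  midpoint (7/2,16) outside
  → clear
Obstacle 2 [(2,13) (11,13) (9,23) (2,16)]:
  edge (2,13)–(11,13): crosses AB
  edge (11,13)–(9,23): clear
  edge (9,23)–(2,16): crosses AB
  edge (2,16)–(2,13): clear
  → BLOCKED
Obstacle 3 [(14,10) (15,4) (16,1) (23,4) (23,5)]:
  edge (14,10)–(15,4): clear
  edge (15,4)–(16,1): clear
  edge (16,1)–(23,4): clear
  edge (23,4)–(23,5): clear
  edge (23,5)–(14,10): clear
  midpoint (7/2,16) outside
  → clear

BLOCKED by obstacle 2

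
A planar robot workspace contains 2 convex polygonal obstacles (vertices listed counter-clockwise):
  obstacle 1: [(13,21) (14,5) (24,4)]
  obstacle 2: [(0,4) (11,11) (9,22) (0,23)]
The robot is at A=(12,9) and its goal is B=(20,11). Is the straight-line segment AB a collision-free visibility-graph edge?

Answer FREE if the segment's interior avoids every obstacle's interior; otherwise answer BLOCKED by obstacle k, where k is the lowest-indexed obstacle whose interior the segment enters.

Obstacle 1 [(13,21) (14,5) (24,4)]:
  edge (13,21)–(14,5): crosses AB
  edge (14,5)–(24,4): clear
  edge (24,4)–(13,21): crosses AB
  → BLOCKED
Obstacle 2 [(0,4) (11,11) (9,22) (0,23)]:
  edge (0,4)–(11,11): clear
  edge (11,11)–(9,22): clear
  edge (9,22)–(0,23): clear
  edge (0,23)–(0,4): clear
  midpoint (16,10) outside
  → clear

BLOCKED by obstacle 1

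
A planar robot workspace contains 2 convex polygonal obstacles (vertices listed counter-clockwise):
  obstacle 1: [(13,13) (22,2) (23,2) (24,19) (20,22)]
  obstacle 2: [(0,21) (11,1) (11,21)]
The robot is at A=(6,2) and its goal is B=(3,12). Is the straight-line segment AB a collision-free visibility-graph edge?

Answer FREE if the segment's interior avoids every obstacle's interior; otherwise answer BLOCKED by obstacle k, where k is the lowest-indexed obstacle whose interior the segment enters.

FREE

Obstacle 1 [(13,13) (22,2) (23,2) (24,19) (20,22)]:
  edge (13,13)–(22,2): clear
  edge (22,2)–(23,2): clear
  edge (23,2)–(24,19): clear
  edge (24,19)–(20,22): clear
  edge (20,22)–(13,13): clear
  midpoint (9/2,7) outside
  → clear
Obstacle 2 [(0,21) (11,1) (11,21)]:
  edge (0,21)–(11,1): clear
  edge (11,1)–(11,21): clear
  edge (11,21)–(0,21): clear
  midpoint (9/2,7) outside
  → clear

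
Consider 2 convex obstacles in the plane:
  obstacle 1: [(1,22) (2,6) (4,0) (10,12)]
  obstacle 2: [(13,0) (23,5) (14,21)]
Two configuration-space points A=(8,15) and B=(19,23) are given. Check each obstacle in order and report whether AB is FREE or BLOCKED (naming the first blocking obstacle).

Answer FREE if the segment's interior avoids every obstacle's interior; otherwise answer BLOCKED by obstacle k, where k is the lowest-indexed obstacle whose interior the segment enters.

Obstacle 1 [(1,22) (2,6) (4,0) (10,12)]:
  edge (1,22)–(2,6): clear
  edge (2,6)–(4,0): clear
  edge (4,0)–(10,12): clear
  edge (10,12)–(1,22): clear
  midpoint (27/2,19) outside
  → clear
Obstacle 2 [(13,0) (23,5) (14,21)]:
  edge (13,0)–(23,5): clear
  edge (23,5)–(14,21): crosses AB
  edge (14,21)–(13,0): crosses AB
  → BLOCKED

BLOCKED by obstacle 2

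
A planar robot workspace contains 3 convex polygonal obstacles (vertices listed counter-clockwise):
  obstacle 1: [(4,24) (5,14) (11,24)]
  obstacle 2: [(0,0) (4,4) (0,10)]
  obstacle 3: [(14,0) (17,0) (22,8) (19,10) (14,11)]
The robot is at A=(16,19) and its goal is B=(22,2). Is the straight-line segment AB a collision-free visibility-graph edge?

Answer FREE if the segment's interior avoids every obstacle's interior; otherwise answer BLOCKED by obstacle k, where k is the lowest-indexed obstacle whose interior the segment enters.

BLOCKED by obstacle 3

Obstacle 1 [(4,24) (5,14) (11,24)]:
  edge (4,24)–(5,14): clear
  edge (5,14)–(11,24): clear
  edge (11,24)–(4,24): clear
  midpoint (19,21/2) outside
  → clear
Obstacle 2 [(0,0) (4,4) (0,10)]:
  edge (0,0)–(4,4): clear
  edge (4,4)–(0,10): clear
  edge (0,10)–(0,0): clear
  midpoint (19,21/2) outside
  → clear
Obstacle 3 [(14,0) (17,0) (22,8) (19,10) (14,11)]:
  edge (14,0)–(17,0): clear
  edge (17,0)–(22,8): crosses AB
  edge (22,8)–(19,10): crosses AB
  edge (19,10)–(14,11): clear
  edge (14,11)–(14,0): clear
  → BLOCKED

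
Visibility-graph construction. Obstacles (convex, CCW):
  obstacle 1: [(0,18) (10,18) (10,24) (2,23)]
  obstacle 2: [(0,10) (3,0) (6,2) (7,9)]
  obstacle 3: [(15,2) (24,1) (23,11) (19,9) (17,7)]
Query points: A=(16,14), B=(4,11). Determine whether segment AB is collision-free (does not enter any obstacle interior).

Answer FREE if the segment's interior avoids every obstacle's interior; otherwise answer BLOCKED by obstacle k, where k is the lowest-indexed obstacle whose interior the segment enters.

FREE

Obstacle 1 [(0,18) (10,18) (10,24) (2,23)]:
  edge (0,18)–(10,18): clear
  edge (10,18)–(10,24): clear
  edge (10,24)–(2,23): clear
  edge (2,23)–(0,18): clear
  midpoint (10,25/2) outside
  → clear
Obstacle 2 [(0,10) (3,0) (6,2) (7,9)]:
  edge (0,10)–(3,0): clear
  edge (3,0)–(6,2): clear
  edge (6,2)–(7,9): clear
  edge (7,9)–(0,10): clear
  midpoint (10,25/2) outside
  → clear
Obstacle 3 [(15,2) (24,1) (23,11) (19,9) (17,7)]:
  edge (15,2)–(24,1): clear
  edge (24,1)–(23,11): clear
  edge (23,11)–(19,9): clear
  edge (19,9)–(17,7): clear
  edge (17,7)–(15,2): clear
  midpoint (10,25/2) outside
  → clear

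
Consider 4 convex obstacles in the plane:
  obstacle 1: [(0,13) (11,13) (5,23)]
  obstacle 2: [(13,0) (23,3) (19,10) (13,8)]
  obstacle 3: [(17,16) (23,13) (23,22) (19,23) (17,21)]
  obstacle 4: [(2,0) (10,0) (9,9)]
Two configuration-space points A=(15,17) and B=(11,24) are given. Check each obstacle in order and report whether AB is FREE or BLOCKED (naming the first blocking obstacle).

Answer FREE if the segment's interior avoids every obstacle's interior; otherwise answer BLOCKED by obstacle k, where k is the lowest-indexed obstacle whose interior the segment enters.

Obstacle 1 [(0,13) (11,13) (5,23)]:
  edge (0,13)–(11,13): clear
  edge (11,13)–(5,23): clear
  edge (5,23)–(0,13): clear
  midpoint (13,41/2) outside
  → clear
Obstacle 2 [(13,0) (23,3) (19,10) (13,8)]:
  edge (13,0)–(23,3): clear
  edge (23,3)–(19,10): clear
  edge (19,10)–(13,8): clear
  edge (13,8)–(13,0): clear
  midpoint (13,41/2) outside
  → clear
Obstacle 3 [(17,16) (23,13) (23,22) (19,23) (17,21)]:
  edge (17,16)–(23,13): clear
  edge (23,13)–(23,22): clear
  edge (23,22)–(19,23): clear
  edge (19,23)–(17,21): clear
  edge (17,21)–(17,16): clear
  midpoint (13,41/2) outside
  → clear
Obstacle 4 [(2,0) (10,0) (9,9)]:
  edge (2,0)–(10,0): clear
  edge (10,0)–(9,9): clear
  edge (9,9)–(2,0): clear
  midpoint (13,41/2) outside
  → clear

FREE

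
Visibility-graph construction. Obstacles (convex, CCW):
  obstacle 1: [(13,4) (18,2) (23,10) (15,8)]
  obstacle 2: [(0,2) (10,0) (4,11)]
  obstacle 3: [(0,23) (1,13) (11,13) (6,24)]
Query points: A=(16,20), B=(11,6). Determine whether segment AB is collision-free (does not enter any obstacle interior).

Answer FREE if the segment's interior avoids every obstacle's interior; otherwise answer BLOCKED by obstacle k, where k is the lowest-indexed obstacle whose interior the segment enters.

Obstacle 1 [(13,4) (18,2) (23,10) (15,8)]:
  edge (13,4)–(18,2): clear
  edge (18,2)–(23,10): clear
  edge (23,10)–(15,8): clear
  edge (15,8)–(13,4): clear
  midpoint (27/2,13) outside
  → clear
Obstacle 2 [(0,2) (10,0) (4,11)]:
  edge (0,2)–(10,0): clear
  edge (10,0)–(4,11): clear
  edge (4,11)–(0,2): clear
  midpoint (27/2,13) outside
  → clear
Obstacle 3 [(0,23) (1,13) (11,13) (6,24)]:
  edge (0,23)–(1,13): clear
  edge (1,13)–(11,13): clear
  edge (11,13)–(6,24): clear
  edge (6,24)–(0,23): clear
  midpoint (27/2,13) outside
  → clear

FREE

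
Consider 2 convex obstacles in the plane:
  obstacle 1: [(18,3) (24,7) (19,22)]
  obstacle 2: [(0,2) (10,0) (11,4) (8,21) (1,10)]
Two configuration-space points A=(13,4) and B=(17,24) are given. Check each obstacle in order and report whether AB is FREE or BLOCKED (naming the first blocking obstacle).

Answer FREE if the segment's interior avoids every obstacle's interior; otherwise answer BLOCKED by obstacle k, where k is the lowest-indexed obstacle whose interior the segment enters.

FREE

Obstacle 1 [(18,3) (24,7) (19,22)]:
  edge (18,3)–(24,7): clear
  edge (24,7)–(19,22): clear
  edge (19,22)–(18,3): clear
  midpoint (15,14) outside
  → clear
Obstacle 2 [(0,2) (10,0) (11,4) (8,21) (1,10)]:
  edge (0,2)–(10,0): clear
  edge (10,0)–(11,4): clear
  edge (11,4)–(8,21): clear
  edge (8,21)–(1,10): clear
  edge (1,10)–(0,2): clear
  midpoint (15,14) outside
  → clear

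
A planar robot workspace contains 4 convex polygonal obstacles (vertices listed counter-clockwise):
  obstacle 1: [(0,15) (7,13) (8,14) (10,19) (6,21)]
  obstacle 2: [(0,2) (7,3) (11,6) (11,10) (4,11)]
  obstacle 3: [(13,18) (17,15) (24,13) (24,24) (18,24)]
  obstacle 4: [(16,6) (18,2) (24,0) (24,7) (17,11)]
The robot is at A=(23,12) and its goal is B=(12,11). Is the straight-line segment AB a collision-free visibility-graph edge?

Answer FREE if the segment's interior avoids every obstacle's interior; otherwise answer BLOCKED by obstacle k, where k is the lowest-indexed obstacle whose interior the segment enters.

Obstacle 1 [(0,15) (7,13) (8,14) (10,19) (6,21)]:
  edge (0,15)–(7,13): clear
  edge (7,13)–(8,14): clear
  edge (8,14)–(10,19): clear
  edge (10,19)–(6,21): clear
  edge (6,21)–(0,15): clear
  midpoint (35/2,23/2) outside
  → clear
Obstacle 2 [(0,2) (7,3) (11,6) (11,10) (4,11)]:
  edge (0,2)–(7,3): clear
  edge (7,3)–(11,6): clear
  edge (11,6)–(11,10): clear
  edge (11,10)–(4,11): clear
  edge (4,11)–(0,2): clear
  midpoint (35/2,23/2) outside
  → clear
Obstacle 3 [(13,18) (17,15) (24,13) (24,24) (18,24)]:
  edge (13,18)–(17,15): clear
  edge (17,15)–(24,13): clear
  edge (24,13)–(24,24): clear
  edge (24,24)–(18,24): clear
  edge (18,24)–(13,18): clear
  midpoint (35/2,23/2) outside
  → clear
Obstacle 4 [(16,6) (18,2) (24,0) (24,7) (17,11)]:
  edge (16,6)–(18,2): clear
  edge (18,2)–(24,0): clear
  edge (24,0)–(24,7): clear
  edge (24,7)–(17,11): clear
  edge (17,11)–(16,6): clear
  midpoint (35/2,23/2) outside
  → clear

FREE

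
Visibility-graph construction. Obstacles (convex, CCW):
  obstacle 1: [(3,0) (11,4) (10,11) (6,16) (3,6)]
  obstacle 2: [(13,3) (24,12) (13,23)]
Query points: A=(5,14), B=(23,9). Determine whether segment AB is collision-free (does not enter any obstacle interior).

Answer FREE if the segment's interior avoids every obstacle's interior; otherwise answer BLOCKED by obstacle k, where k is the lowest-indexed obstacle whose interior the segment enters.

Obstacle 1 [(3,0) (11,4) (10,11) (6,16) (3,6)]:
  edge (3,0)–(11,4): clear
  edge (11,4)–(10,11): clear
  edge (10,11)–(6,16): crosses AB
  edge (6,16)–(3,6): crosses AB
  edge (3,6)–(3,0): clear
  → BLOCKED
Obstacle 2 [(13,3) (24,12) (13,23)]:
  edge (13,3)–(24,12): crosses AB
  edge (24,12)–(13,23): clear
  edge (13,23)–(13,3): crosses AB
  → BLOCKED

BLOCKED by obstacle 1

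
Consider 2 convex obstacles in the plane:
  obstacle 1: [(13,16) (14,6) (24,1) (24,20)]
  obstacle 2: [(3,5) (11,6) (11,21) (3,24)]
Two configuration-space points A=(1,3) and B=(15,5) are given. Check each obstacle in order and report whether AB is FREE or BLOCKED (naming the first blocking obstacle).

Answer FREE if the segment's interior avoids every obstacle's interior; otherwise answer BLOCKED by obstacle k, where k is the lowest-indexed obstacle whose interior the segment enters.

FREE

Obstacle 1 [(13,16) (14,6) (24,1) (24,20)]:
  edge (13,16)–(14,6): clear
  edge (14,6)–(24,1): clear
  edge (24,1)–(24,20): clear
  edge (24,20)–(13,16): clear
  midpoint (8,4) outside
  → clear
Obstacle 2 [(3,5) (11,6) (11,21) (3,24)]:
  edge (3,5)–(11,6): clear
  edge (11,6)–(11,21): clear
  edge (11,21)–(3,24): clear
  edge (3,24)–(3,5): clear
  midpoint (8,4) outside
  → clear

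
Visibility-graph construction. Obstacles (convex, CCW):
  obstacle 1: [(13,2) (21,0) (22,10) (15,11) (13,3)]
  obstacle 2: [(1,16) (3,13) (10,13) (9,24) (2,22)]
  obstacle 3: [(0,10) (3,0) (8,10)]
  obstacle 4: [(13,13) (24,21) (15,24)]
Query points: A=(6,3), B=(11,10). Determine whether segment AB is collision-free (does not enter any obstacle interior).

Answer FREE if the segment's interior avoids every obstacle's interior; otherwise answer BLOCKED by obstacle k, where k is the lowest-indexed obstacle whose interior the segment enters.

Obstacle 1 [(13,2) (21,0) (22,10) (15,11) (13,3)]:
  edge (13,2)–(21,0): clear
  edge (21,0)–(22,10): clear
  edge (22,10)–(15,11): clear
  edge (15,11)–(13,3): clear
  edge (13,3)–(13,2): clear
  midpoint (17/2,13/2) outside
  → clear
Obstacle 2 [(1,16) (3,13) (10,13) (9,24) (2,22)]:
  edge (1,16)–(3,13): clear
  edge (3,13)–(10,13): clear
  edge (10,13)–(9,24): clear
  edge (9,24)–(2,22): clear
  edge (2,22)–(1,16): clear
  midpoint (17/2,13/2) outside
  → clear
Obstacle 3 [(0,10) (3,0) (8,10)]:
  edge (0,10)–(3,0): clear
  edge (3,0)–(8,10): clear
  edge (8,10)–(0,10): clear
  midpoint (17/2,13/2) outside
  → clear
Obstacle 4 [(13,13) (24,21) (15,24)]:
  edge (13,13)–(24,21): clear
  edge (24,21)–(15,24): clear
  edge (15,24)–(13,13): clear
  midpoint (17/2,13/2) outside
  → clear

FREE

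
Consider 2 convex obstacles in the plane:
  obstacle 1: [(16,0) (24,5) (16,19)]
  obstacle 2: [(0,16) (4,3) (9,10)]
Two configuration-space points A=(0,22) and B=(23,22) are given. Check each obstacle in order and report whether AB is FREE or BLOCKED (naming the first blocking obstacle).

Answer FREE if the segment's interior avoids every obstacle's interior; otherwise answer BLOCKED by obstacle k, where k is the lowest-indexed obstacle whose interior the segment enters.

FREE

Obstacle 1 [(16,0) (24,5) (16,19)]:
  edge (16,0)–(24,5): clear
  edge (24,5)–(16,19): clear
  edge (16,19)–(16,0): clear
  midpoint (23/2,22) outside
  → clear
Obstacle 2 [(0,16) (4,3) (9,10)]:
  edge (0,16)–(4,3): clear
  edge (4,3)–(9,10): clear
  edge (9,10)–(0,16): clear
  midpoint (23/2,22) outside
  → clear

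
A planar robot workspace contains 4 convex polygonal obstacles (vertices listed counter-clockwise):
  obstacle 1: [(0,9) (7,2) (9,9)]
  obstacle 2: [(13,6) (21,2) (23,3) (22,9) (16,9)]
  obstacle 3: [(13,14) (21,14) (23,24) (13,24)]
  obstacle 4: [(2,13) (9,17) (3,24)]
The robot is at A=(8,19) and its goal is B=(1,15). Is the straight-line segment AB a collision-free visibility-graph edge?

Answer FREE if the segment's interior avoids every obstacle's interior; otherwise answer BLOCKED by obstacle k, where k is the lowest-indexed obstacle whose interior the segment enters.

Obstacle 1 [(0,9) (7,2) (9,9)]:
  edge (0,9)–(7,2): clear
  edge (7,2)–(9,9): clear
  edge (9,9)–(0,9): clear
  midpoint (9/2,17) outside
  → clear
Obstacle 2 [(13,6) (21,2) (23,3) (22,9) (16,9)]:
  edge (13,6)–(21,2): clear
  edge (21,2)–(23,3): clear
  edge (23,3)–(22,9): clear
  edge (22,9)–(16,9): clear
  edge (16,9)–(13,6): clear
  midpoint (9/2,17) outside
  → clear
Obstacle 3 [(13,14) (21,14) (23,24) (13,24)]:
  edge (13,14)–(21,14): clear
  edge (21,14)–(23,24): clear
  edge (23,24)–(13,24): clear
  edge (13,24)–(13,14): clear
  midpoint (9/2,17) outside
  → clear
Obstacle 4 [(2,13) (9,17) (3,24)]:
  edge (2,13)–(9,17): clear
  edge (9,17)–(3,24): crosses AB
  edge (3,24)–(2,13): crosses AB
  → BLOCKED

BLOCKED by obstacle 4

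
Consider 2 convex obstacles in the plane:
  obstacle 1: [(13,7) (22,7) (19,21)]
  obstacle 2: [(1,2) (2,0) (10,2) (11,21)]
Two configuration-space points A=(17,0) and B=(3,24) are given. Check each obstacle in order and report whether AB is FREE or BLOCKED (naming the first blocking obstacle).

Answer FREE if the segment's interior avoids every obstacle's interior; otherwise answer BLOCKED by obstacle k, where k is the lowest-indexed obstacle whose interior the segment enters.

Obstacle 1 [(13,7) (22,7) (19,21)]:
  edge (13,7)–(22,7): clear
  edge (22,7)–(19,21): clear
  edge (19,21)–(13,7): clear
  midpoint (10,12) outside
  → clear
Obstacle 2 [(1,2) (2,0) (10,2) (11,21)]:
  edge (1,2)–(2,0): clear
  edge (2,0)–(10,2): clear
  edge (10,2)–(11,21): crosses AB
  edge (11,21)–(1,2): crosses AB
  → BLOCKED

BLOCKED by obstacle 2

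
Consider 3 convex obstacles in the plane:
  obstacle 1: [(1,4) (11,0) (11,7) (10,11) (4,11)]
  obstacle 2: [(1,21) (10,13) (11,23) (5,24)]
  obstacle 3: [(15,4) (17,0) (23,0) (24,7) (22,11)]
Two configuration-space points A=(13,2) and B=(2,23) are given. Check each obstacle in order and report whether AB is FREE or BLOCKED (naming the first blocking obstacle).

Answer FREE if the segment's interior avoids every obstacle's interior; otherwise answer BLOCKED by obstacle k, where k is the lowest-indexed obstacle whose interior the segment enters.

BLOCKED by obstacle 1

Obstacle 1 [(1,4) (11,0) (11,7) (10,11) (4,11)]:
  edge (1,4)–(11,0): clear
  edge (11,0)–(11,7): crosses AB
  edge (11,7)–(10,11): clear
  edge (10,11)–(4,11): crosses AB
  edge (4,11)–(1,4): clear
  → BLOCKED
Obstacle 2 [(1,21) (10,13) (11,23) (5,24)]:
  edge (1,21)–(10,13): crosses AB
  edge (10,13)–(11,23): clear
  edge (11,23)–(5,24): clear
  edge (5,24)–(1,21): crosses AB
  → BLOCKED
Obstacle 3 [(15,4) (17,0) (23,0) (24,7) (22,11)]:
  edge (15,4)–(17,0): clear
  edge (17,0)–(23,0): clear
  edge (23,0)–(24,7): clear
  edge (24,7)–(22,11): clear
  edge (22,11)–(15,4): clear
  midpoint (15/2,25/2) outside
  → clear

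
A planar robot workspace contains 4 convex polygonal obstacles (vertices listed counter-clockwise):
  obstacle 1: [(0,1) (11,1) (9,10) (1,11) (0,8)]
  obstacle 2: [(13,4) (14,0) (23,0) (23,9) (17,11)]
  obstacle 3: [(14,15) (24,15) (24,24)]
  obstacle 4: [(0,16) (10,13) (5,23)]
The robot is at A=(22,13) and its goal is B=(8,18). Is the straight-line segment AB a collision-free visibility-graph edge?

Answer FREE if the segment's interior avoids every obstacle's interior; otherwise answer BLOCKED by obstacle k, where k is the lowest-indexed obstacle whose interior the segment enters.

Obstacle 1 [(0,1) (11,1) (9,10) (1,11) (0,8)]:
  edge (0,1)–(11,1): clear
  edge (11,1)–(9,10): clear
  edge (9,10)–(1,11): clear
  edge (1,11)–(0,8): clear
  edge (0,8)–(0,1): clear
  midpoint (15,31/2) outside
  → clear
Obstacle 2 [(13,4) (14,0) (23,0) (23,9) (17,11)]:
  edge (13,4)–(14,0): clear
  edge (14,0)–(23,0): clear
  edge (23,0)–(23,9): clear
  edge (23,9)–(17,11): clear
  edge (17,11)–(13,4): clear
  midpoint (15,31/2) outside
  → clear
Obstacle 3 [(14,15) (24,15) (24,24)]:
  edge (14,15)–(24,15): crosses AB
  edge (24,15)–(24,24): clear
  edge (24,24)–(14,15): crosses AB
  → BLOCKED
Obstacle 4 [(0,16) (10,13) (5,23)]:
  edge (0,16)–(10,13): clear
  edge (10,13)–(5,23): clear
  edge (5,23)–(0,16): clear
  midpoint (15,31/2) outside
  → clear

BLOCKED by obstacle 3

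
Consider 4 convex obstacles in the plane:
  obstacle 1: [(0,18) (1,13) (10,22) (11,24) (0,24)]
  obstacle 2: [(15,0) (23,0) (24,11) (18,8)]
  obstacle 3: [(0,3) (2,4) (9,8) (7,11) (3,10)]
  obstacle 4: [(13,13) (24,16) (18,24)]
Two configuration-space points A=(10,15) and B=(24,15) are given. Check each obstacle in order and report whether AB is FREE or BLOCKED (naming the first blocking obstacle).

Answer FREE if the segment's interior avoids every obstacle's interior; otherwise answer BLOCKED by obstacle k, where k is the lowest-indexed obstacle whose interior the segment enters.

BLOCKED by obstacle 4

Obstacle 1 [(0,18) (1,13) (10,22) (11,24) (0,24)]:
  edge (0,18)–(1,13): clear
  edge (1,13)–(10,22): clear
  edge (10,22)–(11,24): clear
  edge (11,24)–(0,24): clear
  edge (0,24)–(0,18): clear
  midpoint (17,15) outside
  → clear
Obstacle 2 [(15,0) (23,0) (24,11) (18,8)]:
  edge (15,0)–(23,0): clear
  edge (23,0)–(24,11): clear
  edge (24,11)–(18,8): clear
  edge (18,8)–(15,0): clear
  midpoint (17,15) outside
  → clear
Obstacle 3 [(0,3) (2,4) (9,8) (7,11) (3,10)]:
  edge (0,3)–(2,4): clear
  edge (2,4)–(9,8): clear
  edge (9,8)–(7,11): clear
  edge (7,11)–(3,10): clear
  edge (3,10)–(0,3): clear
  midpoint (17,15) outside
  → clear
Obstacle 4 [(13,13) (24,16) (18,24)]:
  edge (13,13)–(24,16): crosses AB
  edge (24,16)–(18,24): clear
  edge (18,24)–(13,13): crosses AB
  → BLOCKED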